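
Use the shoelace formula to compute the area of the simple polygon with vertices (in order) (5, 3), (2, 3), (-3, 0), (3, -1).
Area = 35/2

Shoelace formula: Area = (1/2) |Σ_i (x_i · y_{i+1} − x_{i+1} · y_i)| (indices mod n). Compute each cross term:
  (5)(3) − (2)(3) = 9
  (2)(0) − (-3)(3) = 9
  (-3)(-1) − (3)(0) = 3
  (3)(3) − (5)(-1) = 14
Sum = 35, so (signed) Area = 35/2 = 35/2, |Area| = 35/2.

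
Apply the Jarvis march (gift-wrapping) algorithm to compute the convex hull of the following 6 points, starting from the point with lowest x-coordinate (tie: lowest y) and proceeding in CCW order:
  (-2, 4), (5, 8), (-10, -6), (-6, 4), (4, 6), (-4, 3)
Hull (CCW) = [(-10, -6), (4, 6), (5, 8), (-6, 4)]

Jarvis march: at each step, from the current hull vertex p, select the next vertex q as the point such that every other point lies strictly to the left of (or on) the directed line p → q. (Equivalently: for every other point r, the cross product (q − p) × (r − p) ≥ 0.)
Starting point (lowest x, tie lowest y): (-10, -6). Wrap until returning to start. Resulting hull: (-10, -6), (4, 6), (5, 8), (-6, 4).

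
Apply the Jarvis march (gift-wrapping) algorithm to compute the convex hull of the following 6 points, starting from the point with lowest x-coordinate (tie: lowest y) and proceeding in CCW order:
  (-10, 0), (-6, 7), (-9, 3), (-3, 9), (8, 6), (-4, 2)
Hull (CCW) = [(-10, 0), (8, 6), (-3, 9), (-6, 7), (-9, 3)]

Jarvis march: at each step, from the current hull vertex p, select the next vertex q as the point such that every other point lies strictly to the left of (or on) the directed line p → q. (Equivalently: for every other point r, the cross product (q − p) × (r − p) ≥ 0.)
Starting point (lowest x, tie lowest y): (-10, 0). Wrap until returning to start. Resulting hull: (-10, 0), (8, 6), (-3, 9), (-6, 7), (-9, 3).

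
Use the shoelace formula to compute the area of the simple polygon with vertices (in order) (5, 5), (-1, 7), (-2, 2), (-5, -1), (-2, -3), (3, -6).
Area = 143/2

Shoelace formula: Area = (1/2) |Σ_i (x_i · y_{i+1} − x_{i+1} · y_i)| (indices mod n). Compute each cross term:
  (5)(7) − (-1)(5) = 40
  (-1)(2) − (-2)(7) = 12
  (-2)(-1) − (-5)(2) = 12
  (-5)(-3) − (-2)(-1) = 13
  (-2)(-6) − (3)(-3) = 21
  (3)(5) − (5)(-6) = 45
Sum = 143, so (signed) Area = 143/2 = 143/2, |Area| = 143/2.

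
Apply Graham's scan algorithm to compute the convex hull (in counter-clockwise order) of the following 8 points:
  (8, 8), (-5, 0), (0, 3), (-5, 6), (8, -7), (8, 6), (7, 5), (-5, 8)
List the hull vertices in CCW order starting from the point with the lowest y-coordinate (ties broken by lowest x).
Hull (CCW) = [(8, -7), (8, 8), (-5, 8), (-5, 0)]

Graham scan procedure:
  1. Find the pivot p₀ = point with lowest y (tie → lowest x): (8, -7).
  2. Sort the remaining points by polar angle around p₀.
  3. Walk through sorted points, maintaining a stack; pop the top while the last three entries make a non-left turn (cross product ≤ 0).
  4. Final stack is the convex hull in CCW order: (8, -7), (8, 8), (-5, 8), (-5, 0).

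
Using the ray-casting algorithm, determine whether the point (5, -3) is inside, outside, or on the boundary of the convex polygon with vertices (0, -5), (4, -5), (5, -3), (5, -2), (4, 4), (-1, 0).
The point (5, -3) lies on the polygon boundary

Boundary check: the query satisfies the collinearity and bounding-box conditions for some polygon edge, so it lies exactly on the boundary.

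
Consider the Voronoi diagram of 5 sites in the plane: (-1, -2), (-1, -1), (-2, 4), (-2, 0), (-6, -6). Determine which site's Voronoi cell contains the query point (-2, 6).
Nearest site = (-2, 4)

The Voronoi cell of site s contains exactly those query points closer to s than to any other site. Compute squared distances from q = (-2, 6) to each site:
  (-2 − -2)² + (4 − 6)² = 4
  (-2 − -2)² + (0 − 6)² = 36
  (-1 − -2)² + (-1 − 6)² = 50
  (-1 − -2)² + (-2 − 6)² = 65
  (-6 − -2)² + (-6 − 6)² = 160
Minimum is attained by (-2, 4), so q lies in its Voronoi cell.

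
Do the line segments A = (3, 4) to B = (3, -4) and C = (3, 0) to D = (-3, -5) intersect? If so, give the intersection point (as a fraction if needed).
Yes; intersection at (3, 0) (t = 1/2 on AB, s = 0 on CD)

Parametrize AB as A + t(B − A) = (3 + 0 t, 4 + -8 t) and CD as C + s(D − C) = (3 + -6 s, 0 + -5 s). Solve the linear system for (t, s). Determinant = 48 ≠ 0, so a unique intersection of the containing lines exists. Solution: t = 1/2, s = 0 — both in [0, 1], so the segments cross. Intersection point: (3, 0).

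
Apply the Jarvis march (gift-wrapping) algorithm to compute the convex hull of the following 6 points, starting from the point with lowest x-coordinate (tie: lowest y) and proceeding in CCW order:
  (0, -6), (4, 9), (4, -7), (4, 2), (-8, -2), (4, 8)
Hull (CCW) = [(-8, -2), (0, -6), (4, -7), (4, 9)]

Jarvis march: at each step, from the current hull vertex p, select the next vertex q as the point such that every other point lies strictly to the left of (or on) the directed line p → q. (Equivalently: for every other point r, the cross product (q − p) × (r − p) ≥ 0.)
Starting point (lowest x, tie lowest y): (-8, -2). Wrap until returning to start. Resulting hull: (-8, -2), (0, -6), (4, -7), (4, 9).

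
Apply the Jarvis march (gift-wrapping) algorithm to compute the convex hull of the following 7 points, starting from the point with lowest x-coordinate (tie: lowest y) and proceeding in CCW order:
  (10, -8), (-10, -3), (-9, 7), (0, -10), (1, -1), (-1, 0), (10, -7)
Hull (CCW) = [(-10, -3), (0, -10), (10, -8), (10, -7), (-9, 7)]

Jarvis march: at each step, from the current hull vertex p, select the next vertex q as the point such that every other point lies strictly to the left of (or on) the directed line p → q. (Equivalently: for every other point r, the cross product (q − p) × (r − p) ≥ 0.)
Starting point (lowest x, tie lowest y): (-10, -3). Wrap until returning to start. Resulting hull: (-10, -3), (0, -10), (10, -8), (10, -7), (-9, 7).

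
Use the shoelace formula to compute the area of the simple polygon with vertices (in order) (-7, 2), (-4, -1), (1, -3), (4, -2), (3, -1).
Area = 39/2

Shoelace formula: Area = (1/2) |Σ_i (x_i · y_{i+1} − x_{i+1} · y_i)| (indices mod n). Compute each cross term:
  (-7)(-1) − (-4)(2) = 15
  (-4)(-3) − (1)(-1) = 13
  (1)(-2) − (4)(-3) = 10
  (4)(-1) − (3)(-2) = 2
  (3)(2) − (-7)(-1) = -1
Sum = 39, so (signed) Area = 39/2 = 39/2, |Area| = 39/2.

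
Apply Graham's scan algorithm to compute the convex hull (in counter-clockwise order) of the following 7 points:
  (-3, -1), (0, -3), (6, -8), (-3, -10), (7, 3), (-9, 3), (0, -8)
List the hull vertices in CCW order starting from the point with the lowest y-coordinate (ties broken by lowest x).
Hull (CCW) = [(-3, -10), (6, -8), (7, 3), (-9, 3)]

Graham scan procedure:
  1. Find the pivot p₀ = point with lowest y (tie → lowest x): (-3, -10).
  2. Sort the remaining points by polar angle around p₀.
  3. Walk through sorted points, maintaining a stack; pop the top while the last three entries make a non-left turn (cross product ≤ 0).
  4. Final stack is the convex hull in CCW order: (-3, -10), (6, -8), (7, 3), (-9, 3).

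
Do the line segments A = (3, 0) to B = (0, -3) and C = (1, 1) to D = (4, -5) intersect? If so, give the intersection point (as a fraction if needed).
Yes; intersection at (2, -1) (t = 1/3 on AB, s = 1/3 on CD)

Parametrize AB as A + t(B − A) = (3 + -3 t, 0 + -3 t) and CD as C + s(D − C) = (1 + 3 s, 1 + -6 s). Solve the linear system for (t, s). Determinant = -27 ≠ 0, so a unique intersection of the containing lines exists. Solution: t = 1/3, s = 1/3 — both in [0, 1], so the segments cross. Intersection point: (2, -1).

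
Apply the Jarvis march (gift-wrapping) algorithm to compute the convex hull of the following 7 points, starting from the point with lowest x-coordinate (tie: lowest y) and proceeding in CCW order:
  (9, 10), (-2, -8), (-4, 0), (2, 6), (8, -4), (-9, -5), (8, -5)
Hull (CCW) = [(-9, -5), (-2, -8), (8, -5), (9, 10), (2, 6)]

Jarvis march: at each step, from the current hull vertex p, select the next vertex q as the point such that every other point lies strictly to the left of (or on) the directed line p → q. (Equivalently: for every other point r, the cross product (q − p) × (r − p) ≥ 0.)
Starting point (lowest x, tie lowest y): (-9, -5). Wrap until returning to start. Resulting hull: (-9, -5), (-2, -8), (8, -5), (9, 10), (2, 6).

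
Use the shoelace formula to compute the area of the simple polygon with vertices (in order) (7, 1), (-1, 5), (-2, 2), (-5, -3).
Area = 38

Shoelace formula: Area = (1/2) |Σ_i (x_i · y_{i+1} − x_{i+1} · y_i)| (indices mod n). Compute each cross term:
  (7)(5) − (-1)(1) = 36
  (-1)(2) − (-2)(5) = 8
  (-2)(-3) − (-5)(2) = 16
  (-5)(1) − (7)(-3) = 16
Sum = 76, so (signed) Area = 76/2 = 38, |Area| = 38.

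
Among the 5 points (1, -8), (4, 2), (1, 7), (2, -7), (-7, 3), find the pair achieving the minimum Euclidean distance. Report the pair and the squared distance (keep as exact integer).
Pair = ((1, -8), (2, -7)); squared distance = 2

Compute all C(5, 2) = 10 pairwise squared distances (x_i − x_j)² + (y_i − y_j)². The minimum is 2, attained by the pair ((1, -8), (2, -7)).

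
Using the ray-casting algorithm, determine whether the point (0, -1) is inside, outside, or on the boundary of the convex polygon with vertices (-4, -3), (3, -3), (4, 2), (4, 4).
The point (0, -1) lies strictly inside the polygon

Cast a horizontal ray to the right from the query point and count how many polygon edges it crosses (each edge strictly once or zero times, handled with the usual half-open convention). 
Parity of crossings → odd ⇒ inside.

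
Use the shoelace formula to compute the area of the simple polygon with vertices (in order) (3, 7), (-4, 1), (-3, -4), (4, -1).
Area = 50

Shoelace formula: Area = (1/2) |Σ_i (x_i · y_{i+1} − x_{i+1} · y_i)| (indices mod n). Compute each cross term:
  (3)(1) − (-4)(7) = 31
  (-4)(-4) − (-3)(1) = 19
  (-3)(-1) − (4)(-4) = 19
  (4)(7) − (3)(-1) = 31
Sum = 100, so (signed) Area = 100/2 = 50, |Area| = 50.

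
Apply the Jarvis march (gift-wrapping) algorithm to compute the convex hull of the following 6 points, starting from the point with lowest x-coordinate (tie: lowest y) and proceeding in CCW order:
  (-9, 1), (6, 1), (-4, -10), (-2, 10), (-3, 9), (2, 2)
Hull (CCW) = [(-9, 1), (-4, -10), (6, 1), (-2, 10), (-3, 9)]

Jarvis march: at each step, from the current hull vertex p, select the next vertex q as the point such that every other point lies strictly to the left of (or on) the directed line p → q. (Equivalently: for every other point r, the cross product (q − p) × (r − p) ≥ 0.)
Starting point (lowest x, tie lowest y): (-9, 1). Wrap until returning to start. Resulting hull: (-9, 1), (-4, -10), (6, 1), (-2, 10), (-3, 9).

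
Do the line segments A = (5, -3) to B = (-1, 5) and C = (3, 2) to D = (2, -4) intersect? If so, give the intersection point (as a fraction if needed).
Yes; intersection at (59/22, 1/11) (t = 17/44 on AB, s = 7/22 on CD)

Parametrize AB as A + t(B − A) = (5 + -6 t, -3 + 8 t) and CD as C + s(D − C) = (3 + -1 s, 2 + -6 s). Solve the linear system for (t, s). Determinant = -44 ≠ 0, so a unique intersection of the containing lines exists. Solution: t = 17/44, s = 7/22 — both in [0, 1], so the segments cross. Intersection point: (59/22, 1/11).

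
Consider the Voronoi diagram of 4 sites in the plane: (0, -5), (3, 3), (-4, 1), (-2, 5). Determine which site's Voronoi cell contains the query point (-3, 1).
Nearest site = (-4, 1)

The Voronoi cell of site s contains exactly those query points closer to s than to any other site. Compute squared distances from q = (-3, 1) to each site:
  (-4 − -3)² + (1 − 1)² = 1
  (-2 − -3)² + (5 − 1)² = 17
  (3 − -3)² + (3 − 1)² = 40
  (0 − -3)² + (-5 − 1)² = 45
Minimum is attained by (-4, 1), so q lies in its Voronoi cell.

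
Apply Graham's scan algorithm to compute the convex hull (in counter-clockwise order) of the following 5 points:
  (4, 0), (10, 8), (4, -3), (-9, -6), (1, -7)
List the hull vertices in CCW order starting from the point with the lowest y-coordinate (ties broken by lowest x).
Hull (CCW) = [(1, -7), (4, -3), (10, 8), (-9, -6)]

Graham scan procedure:
  1. Find the pivot p₀ = point with lowest y (tie → lowest x): (1, -7).
  2. Sort the remaining points by polar angle around p₀.
  3. Walk through sorted points, maintaining a stack; pop the top while the last three entries make a non-left turn (cross product ≤ 0).
  4. Final stack is the convex hull in CCW order: (1, -7), (4, -3), (10, 8), (-9, -6).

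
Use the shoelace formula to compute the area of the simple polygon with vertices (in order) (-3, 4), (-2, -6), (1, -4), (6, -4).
Area = 36

Shoelace formula: Area = (1/2) |Σ_i (x_i · y_{i+1} − x_{i+1} · y_i)| (indices mod n). Compute each cross term:
  (-3)(-6) − (-2)(4) = 26
  (-2)(-4) − (1)(-6) = 14
  (1)(-4) − (6)(-4) = 20
  (6)(4) − (-3)(-4) = 12
Sum = 72, so (signed) Area = 72/2 = 36, |Area| = 36.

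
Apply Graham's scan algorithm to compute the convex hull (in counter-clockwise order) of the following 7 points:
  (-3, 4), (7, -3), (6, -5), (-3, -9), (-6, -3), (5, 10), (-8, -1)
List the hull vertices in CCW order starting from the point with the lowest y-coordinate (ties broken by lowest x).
Hull (CCW) = [(-3, -9), (6, -5), (7, -3), (5, 10), (-3, 4), (-8, -1)]

Graham scan procedure:
  1. Find the pivot p₀ = point with lowest y (tie → lowest x): (-3, -9).
  2. Sort the remaining points by polar angle around p₀.
  3. Walk through sorted points, maintaining a stack; pop the top while the last three entries make a non-left turn (cross product ≤ 0).
  4. Final stack is the convex hull in CCW order: (-3, -9), (6, -5), (7, -3), (5, 10), (-3, 4), (-8, -1).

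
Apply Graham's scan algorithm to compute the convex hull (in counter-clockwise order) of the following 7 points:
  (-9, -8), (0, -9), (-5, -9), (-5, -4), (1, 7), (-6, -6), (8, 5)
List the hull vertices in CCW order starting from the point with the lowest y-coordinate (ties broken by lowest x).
Hull (CCW) = [(-5, -9), (0, -9), (8, 5), (1, 7), (-9, -8)]

Graham scan procedure:
  1. Find the pivot p₀ = point with lowest y (tie → lowest x): (-5, -9).
  2. Sort the remaining points by polar angle around p₀.
  3. Walk through sorted points, maintaining a stack; pop the top while the last three entries make a non-left turn (cross product ≤ 0).
  4. Final stack is the convex hull in CCW order: (-5, -9), (0, -9), (8, 5), (1, 7), (-9, -8).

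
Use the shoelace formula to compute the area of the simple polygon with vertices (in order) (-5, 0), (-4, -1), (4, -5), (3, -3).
Area = 17/2

Shoelace formula: Area = (1/2) |Σ_i (x_i · y_{i+1} − x_{i+1} · y_i)| (indices mod n). Compute each cross term:
  (-5)(-1) − (-4)(0) = 5
  (-4)(-5) − (4)(-1) = 24
  (4)(-3) − (3)(-5) = 3
  (3)(0) − (-5)(-3) = -15
Sum = 17, so (signed) Area = 17/2 = 17/2, |Area| = 17/2.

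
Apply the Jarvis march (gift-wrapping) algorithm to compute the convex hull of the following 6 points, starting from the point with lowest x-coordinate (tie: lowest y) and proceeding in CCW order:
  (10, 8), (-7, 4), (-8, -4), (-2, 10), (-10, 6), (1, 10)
Hull (CCW) = [(-10, 6), (-8, -4), (10, 8), (1, 10), (-2, 10)]

Jarvis march: at each step, from the current hull vertex p, select the next vertex q as the point such that every other point lies strictly to the left of (or on) the directed line p → q. (Equivalently: for every other point r, the cross product (q − p) × (r − p) ≥ 0.)
Starting point (lowest x, tie lowest y): (-10, 6). Wrap until returning to start. Resulting hull: (-10, 6), (-8, -4), (10, 8), (1, 10), (-2, 10).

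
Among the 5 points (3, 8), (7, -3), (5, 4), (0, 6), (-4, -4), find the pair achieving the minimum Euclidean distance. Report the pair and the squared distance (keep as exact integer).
Pair = ((3, 8), (0, 6)); squared distance = 13

Compute all C(5, 2) = 10 pairwise squared distances (x_i − x_j)² + (y_i − y_j)². The minimum is 13, attained by the pair ((3, 8), (0, 6)).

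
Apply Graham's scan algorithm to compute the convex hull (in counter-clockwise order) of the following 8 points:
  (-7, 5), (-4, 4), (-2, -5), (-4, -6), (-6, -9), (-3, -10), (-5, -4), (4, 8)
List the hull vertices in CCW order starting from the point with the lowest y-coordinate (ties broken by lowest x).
Hull (CCW) = [(-3, -10), (4, 8), (-7, 5), (-6, -9)]

Graham scan procedure:
  1. Find the pivot p₀ = point with lowest y (tie → lowest x): (-3, -10).
  2. Sort the remaining points by polar angle around p₀.
  3. Walk through sorted points, maintaining a stack; pop the top while the last three entries make a non-left turn (cross product ≤ 0).
  4. Final stack is the convex hull in CCW order: (-3, -10), (4, 8), (-7, 5), (-6, -9).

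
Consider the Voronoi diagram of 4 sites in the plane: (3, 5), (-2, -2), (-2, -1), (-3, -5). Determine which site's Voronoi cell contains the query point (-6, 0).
Nearest site = (-2, -1)

The Voronoi cell of site s contains exactly those query points closer to s than to any other site. Compute squared distances from q = (-6, 0) to each site:
  (-2 − -6)² + (-1 − 0)² = 17
  (-2 − -6)² + (-2 − 0)² = 20
  (-3 − -6)² + (-5 − 0)² = 34
  (3 − -6)² + (5 − 0)² = 106
Minimum is attained by (-2, -1), so q lies in its Voronoi cell.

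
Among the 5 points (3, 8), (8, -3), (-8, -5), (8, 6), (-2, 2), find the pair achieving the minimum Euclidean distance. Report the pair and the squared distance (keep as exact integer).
Pair = ((3, 8), (8, 6)); squared distance = 29

Compute all C(5, 2) = 10 pairwise squared distances (x_i − x_j)² + (y_i − y_j)². The minimum is 29, attained by the pair ((3, 8), (8, 6)).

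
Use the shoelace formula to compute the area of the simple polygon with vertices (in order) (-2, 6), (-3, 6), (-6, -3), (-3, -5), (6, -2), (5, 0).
Area = 74

Shoelace formula: Area = (1/2) |Σ_i (x_i · y_{i+1} − x_{i+1} · y_i)| (indices mod n). Compute each cross term:
  (-2)(6) − (-3)(6) = 6
  (-3)(-3) − (-6)(6) = 45
  (-6)(-5) − (-3)(-3) = 21
  (-3)(-2) − (6)(-5) = 36
  (6)(0) − (5)(-2) = 10
  (5)(6) − (-2)(0) = 30
Sum = 148, so (signed) Area = 148/2 = 74, |Area| = 74.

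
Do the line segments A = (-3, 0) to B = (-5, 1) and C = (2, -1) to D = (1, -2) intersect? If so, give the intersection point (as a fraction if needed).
No (intersection of containing lines falls outside at least one segment)

Parametrize and solve: t = -2, s = 1. At least one of these is outside [0, 1], so the segments do not intersect.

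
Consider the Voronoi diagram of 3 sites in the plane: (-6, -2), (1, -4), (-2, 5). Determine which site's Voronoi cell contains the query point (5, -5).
Nearest site = (1, -4)

The Voronoi cell of site s contains exactly those query points closer to s than to any other site. Compute squared distances from q = (5, -5) to each site:
  (1 − 5)² + (-4 − -5)² = 17
  (-6 − 5)² + (-2 − -5)² = 130
  (-2 − 5)² + (5 − -5)² = 149
Minimum is attained by (1, -4), so q lies in its Voronoi cell.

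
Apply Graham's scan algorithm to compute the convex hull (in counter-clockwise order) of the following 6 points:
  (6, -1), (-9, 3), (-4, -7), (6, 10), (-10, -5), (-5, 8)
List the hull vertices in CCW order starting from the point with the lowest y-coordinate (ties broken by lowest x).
Hull (CCW) = [(-4, -7), (6, -1), (6, 10), (-5, 8), (-9, 3), (-10, -5)]

Graham scan procedure:
  1. Find the pivot p₀ = point with lowest y (tie → lowest x): (-4, -7).
  2. Sort the remaining points by polar angle around p₀.
  3. Walk through sorted points, maintaining a stack; pop the top while the last three entries make a non-left turn (cross product ≤ 0).
  4. Final stack is the convex hull in CCW order: (-4, -7), (6, -1), (6, 10), (-5, 8), (-9, 3), (-10, -5).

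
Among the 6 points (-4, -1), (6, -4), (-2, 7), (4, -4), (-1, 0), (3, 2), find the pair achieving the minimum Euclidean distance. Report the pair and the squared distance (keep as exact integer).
Pair = ((6, -4), (4, -4)); squared distance = 4

Compute all C(6, 2) = 15 pairwise squared distances (x_i − x_j)² + (y_i − y_j)². The minimum is 4, attained by the pair ((6, -4), (4, -4)).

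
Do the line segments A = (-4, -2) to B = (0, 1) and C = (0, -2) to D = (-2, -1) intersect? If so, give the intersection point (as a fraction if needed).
No (intersection of containing lines falls outside at least one segment)

Parametrize and solve: t = 2/5, s = 6/5. At least one of these is outside [0, 1], so the segments do not intersect.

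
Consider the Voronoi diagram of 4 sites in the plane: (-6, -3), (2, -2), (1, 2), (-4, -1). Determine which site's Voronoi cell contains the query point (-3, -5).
Nearest site = (-6, -3)

The Voronoi cell of site s contains exactly those query points closer to s than to any other site. Compute squared distances from q = (-3, -5) to each site:
  (-6 − -3)² + (-3 − -5)² = 13
  (-4 − -3)² + (-1 − -5)² = 17
  (2 − -3)² + (-2 − -5)² = 34
  (1 − -3)² + (2 − -5)² = 65
Minimum is attained by (-6, -3), so q lies in its Voronoi cell.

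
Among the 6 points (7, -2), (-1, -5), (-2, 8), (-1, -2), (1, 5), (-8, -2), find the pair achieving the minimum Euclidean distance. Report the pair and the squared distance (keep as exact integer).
Pair = ((-1, -5), (-1, -2)); squared distance = 9

Compute all C(6, 2) = 15 pairwise squared distances (x_i − x_j)² + (y_i − y_j)². The minimum is 9, attained by the pair ((-1, -5), (-1, -2)).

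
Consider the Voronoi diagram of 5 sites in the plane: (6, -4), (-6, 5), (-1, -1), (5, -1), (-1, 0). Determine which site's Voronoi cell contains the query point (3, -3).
Nearest site = (5, -1)

The Voronoi cell of site s contains exactly those query points closer to s than to any other site. Compute squared distances from q = (3, -3) to each site:
  (5 − 3)² + (-1 − -3)² = 8
  (6 − 3)² + (-4 − -3)² = 10
  (-1 − 3)² + (-1 − -3)² = 20
  (-1 − 3)² + (0 − -3)² = 25
  (-6 − 3)² + (5 − -3)² = 145
Minimum is attained by (5, -1), so q lies in its Voronoi cell.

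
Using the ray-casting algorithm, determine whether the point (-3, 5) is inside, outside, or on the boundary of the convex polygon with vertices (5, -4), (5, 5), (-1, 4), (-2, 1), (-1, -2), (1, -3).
The point (-3, 5) lies strictly outside the polygon

Cast a horizontal ray to the right from the query point and count how many polygon edges it crosses (each edge strictly once or zero times, handled with the usual half-open convention). 
Parity of crossings → even ⇒ outside.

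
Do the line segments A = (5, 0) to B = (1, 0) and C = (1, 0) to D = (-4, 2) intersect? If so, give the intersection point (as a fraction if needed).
Yes; intersection at (1, 0) (t = 1 on AB, s = 0 on CD)

Parametrize AB as A + t(B − A) = (5 + -4 t, 0 + 0 t) and CD as C + s(D − C) = (1 + -5 s, 0 + 2 s). Solve the linear system for (t, s). Determinant = 8 ≠ 0, so a unique intersection of the containing lines exists. Solution: t = 1, s = 0 — both in [0, 1], so the segments cross. Intersection point: (1, 0).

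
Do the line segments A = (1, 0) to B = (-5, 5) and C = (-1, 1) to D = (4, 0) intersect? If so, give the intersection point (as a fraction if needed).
Yes; intersection at (1/19, 15/19) (t = 3/19 on AB, s = 4/19 on CD)

Parametrize AB as A + t(B − A) = (1 + -6 t, 0 + 5 t) and CD as C + s(D − C) = (-1 + 5 s, 1 + -1 s). Solve the linear system for (t, s). Determinant = 19 ≠ 0, so a unique intersection of the containing lines exists. Solution: t = 3/19, s = 4/19 — both in [0, 1], so the segments cross. Intersection point: (1/19, 15/19).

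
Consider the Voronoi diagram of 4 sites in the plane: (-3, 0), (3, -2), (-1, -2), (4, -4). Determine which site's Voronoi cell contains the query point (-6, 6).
Nearest site = (-3, 0)

The Voronoi cell of site s contains exactly those query points closer to s than to any other site. Compute squared distances from q = (-6, 6) to each site:
  (-3 − -6)² + (0 − 6)² = 45
  (-1 − -6)² + (-2 − 6)² = 89
  (3 − -6)² + (-2 − 6)² = 145
  (4 − -6)² + (-4 − 6)² = 200
Minimum is attained by (-3, 0), so q lies in its Voronoi cell.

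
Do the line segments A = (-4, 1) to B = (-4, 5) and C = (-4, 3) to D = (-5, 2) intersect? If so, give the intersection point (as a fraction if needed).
Yes; intersection at (-4, 3) (t = 1/2 on AB, s = 0 on CD)

Parametrize AB as A + t(B − A) = (-4 + 0 t, 1 + 4 t) and CD as C + s(D − C) = (-4 + -1 s, 3 + -1 s). Solve the linear system for (t, s). Determinant = -4 ≠ 0, so a unique intersection of the containing lines exists. Solution: t = 1/2, s = 0 — both in [0, 1], so the segments cross. Intersection point: (-4, 3).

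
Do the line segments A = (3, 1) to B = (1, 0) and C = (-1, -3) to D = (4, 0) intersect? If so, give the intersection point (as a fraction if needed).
No (intersection of containing lines falls outside at least one segment)

Parametrize and solve: t = -8, s = 4. At least one of these is outside [0, 1], so the segments do not intersect.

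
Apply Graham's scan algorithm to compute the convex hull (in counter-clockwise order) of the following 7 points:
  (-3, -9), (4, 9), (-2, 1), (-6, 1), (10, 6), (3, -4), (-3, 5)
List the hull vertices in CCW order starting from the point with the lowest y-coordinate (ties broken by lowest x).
Hull (CCW) = [(-3, -9), (3, -4), (10, 6), (4, 9), (-3, 5), (-6, 1)]

Graham scan procedure:
  1. Find the pivot p₀ = point with lowest y (tie → lowest x): (-3, -9).
  2. Sort the remaining points by polar angle around p₀.
  3. Walk through sorted points, maintaining a stack; pop the top while the last three entries make a non-left turn (cross product ≤ 0).
  4. Final stack is the convex hull in CCW order: (-3, -9), (3, -4), (10, 6), (4, 9), (-3, 5), (-6, 1).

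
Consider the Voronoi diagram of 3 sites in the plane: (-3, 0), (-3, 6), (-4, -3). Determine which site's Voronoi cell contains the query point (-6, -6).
Nearest site = (-4, -3)

The Voronoi cell of site s contains exactly those query points closer to s than to any other site. Compute squared distances from q = (-6, -6) to each site:
  (-4 − -6)² + (-3 − -6)² = 13
  (-3 − -6)² + (0 − -6)² = 45
  (-3 − -6)² + (6 − -6)² = 153
Minimum is attained by (-4, -3), so q lies in its Voronoi cell.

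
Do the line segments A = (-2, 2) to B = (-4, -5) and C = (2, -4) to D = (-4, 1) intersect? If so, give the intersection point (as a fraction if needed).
Yes; intersection at (-34/13, -2/13) (t = 4/13 on AB, s = 10/13 on CD)

Parametrize AB as A + t(B − A) = (-2 + -2 t, 2 + -7 t) and CD as C + s(D − C) = (2 + -6 s, -4 + 5 s). Solve the linear system for (t, s). Determinant = 52 ≠ 0, so a unique intersection of the containing lines exists. Solution: t = 4/13, s = 10/13 — both in [0, 1], so the segments cross. Intersection point: (-34/13, -2/13).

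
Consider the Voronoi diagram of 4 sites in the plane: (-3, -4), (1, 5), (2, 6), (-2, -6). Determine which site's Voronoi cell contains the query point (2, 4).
Nearest site = (1, 5)

The Voronoi cell of site s contains exactly those query points closer to s than to any other site. Compute squared distances from q = (2, 4) to each site:
  (1 − 2)² + (5 − 4)² = 2
  (2 − 2)² + (6 − 4)² = 4
  (-3 − 2)² + (-4 − 4)² = 89
  (-2 − 2)² + (-6 − 4)² = 116
Minimum is attained by (1, 5), so q lies in its Voronoi cell.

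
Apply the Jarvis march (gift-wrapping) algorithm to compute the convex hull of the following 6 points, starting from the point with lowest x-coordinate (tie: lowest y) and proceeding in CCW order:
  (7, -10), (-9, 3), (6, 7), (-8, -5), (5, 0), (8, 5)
Hull (CCW) = [(-9, 3), (-8, -5), (7, -10), (8, 5), (6, 7)]

Jarvis march: at each step, from the current hull vertex p, select the next vertex q as the point such that every other point lies strictly to the left of (or on) the directed line p → q. (Equivalently: for every other point r, the cross product (q − p) × (r − p) ≥ 0.)
Starting point (lowest x, tie lowest y): (-9, 3). Wrap until returning to start. Resulting hull: (-9, 3), (-8, -5), (7, -10), (8, 5), (6, 7).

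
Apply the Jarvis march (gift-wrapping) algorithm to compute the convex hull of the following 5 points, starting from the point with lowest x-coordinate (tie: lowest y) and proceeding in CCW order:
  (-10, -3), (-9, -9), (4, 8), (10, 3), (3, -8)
Hull (CCW) = [(-10, -3), (-9, -9), (3, -8), (10, 3), (4, 8)]

Jarvis march: at each step, from the current hull vertex p, select the next vertex q as the point such that every other point lies strictly to the left of (or on) the directed line p → q. (Equivalently: for every other point r, the cross product (q − p) × (r − p) ≥ 0.)
Starting point (lowest x, tie lowest y): (-10, -3). Wrap until returning to start. Resulting hull: (-10, -3), (-9, -9), (3, -8), (10, 3), (4, 8).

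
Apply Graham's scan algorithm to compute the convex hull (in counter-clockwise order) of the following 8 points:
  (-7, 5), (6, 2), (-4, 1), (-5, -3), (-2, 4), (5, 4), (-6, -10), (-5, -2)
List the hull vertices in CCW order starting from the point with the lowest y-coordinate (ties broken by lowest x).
Hull (CCW) = [(-6, -10), (6, 2), (5, 4), (-7, 5)]

Graham scan procedure:
  1. Find the pivot p₀ = point with lowest y (tie → lowest x): (-6, -10).
  2. Sort the remaining points by polar angle around p₀.
  3. Walk through sorted points, maintaining a stack; pop the top while the last three entries make a non-left turn (cross product ≤ 0).
  4. Final stack is the convex hull in CCW order: (-6, -10), (6, 2), (5, 4), (-7, 5).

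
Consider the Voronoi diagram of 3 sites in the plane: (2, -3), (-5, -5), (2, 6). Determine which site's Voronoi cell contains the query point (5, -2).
Nearest site = (2, -3)

The Voronoi cell of site s contains exactly those query points closer to s than to any other site. Compute squared distances from q = (5, -2) to each site:
  (2 − 5)² + (-3 − -2)² = 10
  (2 − 5)² + (6 − -2)² = 73
  (-5 − 5)² + (-5 − -2)² = 109
Minimum is attained by (2, -3), so q lies in its Voronoi cell.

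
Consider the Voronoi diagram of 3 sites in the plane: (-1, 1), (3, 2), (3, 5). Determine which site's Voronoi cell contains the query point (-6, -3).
Nearest site = (-1, 1)

The Voronoi cell of site s contains exactly those query points closer to s than to any other site. Compute squared distances from q = (-6, -3) to each site:
  (-1 − -6)² + (1 − -3)² = 41
  (3 − -6)² + (2 − -3)² = 106
  (3 − -6)² + (5 − -3)² = 145
Minimum is attained by (-1, 1), so q lies in its Voronoi cell.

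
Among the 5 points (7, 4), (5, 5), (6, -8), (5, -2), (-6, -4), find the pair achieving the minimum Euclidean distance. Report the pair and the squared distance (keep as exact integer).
Pair = ((7, 4), (5, 5)); squared distance = 5

Compute all C(5, 2) = 10 pairwise squared distances (x_i − x_j)² + (y_i − y_j)². The minimum is 5, attained by the pair ((7, 4), (5, 5)).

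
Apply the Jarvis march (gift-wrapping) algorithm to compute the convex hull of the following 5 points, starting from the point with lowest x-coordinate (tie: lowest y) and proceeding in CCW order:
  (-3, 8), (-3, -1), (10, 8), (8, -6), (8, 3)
Hull (CCW) = [(-3, -1), (8, -6), (10, 8), (-3, 8)]

Jarvis march: at each step, from the current hull vertex p, select the next vertex q as the point such that every other point lies strictly to the left of (or on) the directed line p → q. (Equivalently: for every other point r, the cross product (q − p) × (r − p) ≥ 0.)
Starting point (lowest x, tie lowest y): (-3, -1). Wrap until returning to start. Resulting hull: (-3, -1), (8, -6), (10, 8), (-3, 8).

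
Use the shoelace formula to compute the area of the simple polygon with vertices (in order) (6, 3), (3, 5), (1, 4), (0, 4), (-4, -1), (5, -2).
Area = 44

Shoelace formula: Area = (1/2) |Σ_i (x_i · y_{i+1} − x_{i+1} · y_i)| (indices mod n). Compute each cross term:
  (6)(5) − (3)(3) = 21
  (3)(4) − (1)(5) = 7
  (1)(4) − (0)(4) = 4
  (0)(-1) − (-4)(4) = 16
  (-4)(-2) − (5)(-1) = 13
  (5)(3) − (6)(-2) = 27
Sum = 88, so (signed) Area = 88/2 = 44, |Area| = 44.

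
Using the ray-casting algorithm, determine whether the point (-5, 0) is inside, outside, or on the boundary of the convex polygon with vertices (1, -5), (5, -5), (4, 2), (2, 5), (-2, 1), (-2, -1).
The point (-5, 0) lies strictly outside the polygon

Cast a horizontal ray to the right from the query point and count how many polygon edges it crosses (each edge strictly once or zero times, handled with the usual half-open convention). 
Parity of crossings → even ⇒ outside.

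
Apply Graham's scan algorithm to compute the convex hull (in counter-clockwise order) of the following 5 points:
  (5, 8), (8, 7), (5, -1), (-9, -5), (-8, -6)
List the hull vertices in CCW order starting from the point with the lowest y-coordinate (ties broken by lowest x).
Hull (CCW) = [(-8, -6), (5, -1), (8, 7), (5, 8), (-9, -5)]

Graham scan procedure:
  1. Find the pivot p₀ = point with lowest y (tie → lowest x): (-8, -6).
  2. Sort the remaining points by polar angle around p₀.
  3. Walk through sorted points, maintaining a stack; pop the top while the last three entries make a non-left turn (cross product ≤ 0).
  4. Final stack is the convex hull in CCW order: (-8, -6), (5, -1), (8, 7), (5, 8), (-9, -5).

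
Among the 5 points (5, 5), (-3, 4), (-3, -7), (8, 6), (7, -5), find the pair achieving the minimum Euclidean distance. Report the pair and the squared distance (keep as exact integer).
Pair = ((5, 5), (8, 6)); squared distance = 10

Compute all C(5, 2) = 10 pairwise squared distances (x_i − x_j)² + (y_i − y_j)². The minimum is 10, attained by the pair ((5, 5), (8, 6)).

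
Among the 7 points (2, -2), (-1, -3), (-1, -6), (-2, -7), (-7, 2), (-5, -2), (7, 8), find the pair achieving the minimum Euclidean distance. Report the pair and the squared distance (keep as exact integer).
Pair = ((-1, -6), (-2, -7)); squared distance = 2

Compute all C(7, 2) = 21 pairwise squared distances (x_i − x_j)² + (y_i − y_j)². The minimum is 2, attained by the pair ((-1, -6), (-2, -7)).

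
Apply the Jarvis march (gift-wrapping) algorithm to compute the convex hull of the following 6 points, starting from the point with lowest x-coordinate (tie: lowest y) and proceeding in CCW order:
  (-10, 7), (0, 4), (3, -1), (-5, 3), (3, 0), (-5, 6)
Hull (CCW) = [(-10, 7), (-5, 3), (3, -1), (3, 0), (0, 4), (-5, 6)]

Jarvis march: at each step, from the current hull vertex p, select the next vertex q as the point such that every other point lies strictly to the left of (or on) the directed line p → q. (Equivalently: for every other point r, the cross product (q − p) × (r − p) ≥ 0.)
Starting point (lowest x, tie lowest y): (-10, 7). Wrap until returning to start. Resulting hull: (-10, 7), (-5, 3), (3, -1), (3, 0), (0, 4), (-5, 6).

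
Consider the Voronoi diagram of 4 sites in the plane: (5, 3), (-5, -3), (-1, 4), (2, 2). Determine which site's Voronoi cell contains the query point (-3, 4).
Nearest site = (-1, 4)

The Voronoi cell of site s contains exactly those query points closer to s than to any other site. Compute squared distances from q = (-3, 4) to each site:
  (-1 − -3)² + (4 − 4)² = 4
  (2 − -3)² + (2 − 4)² = 29
  (-5 − -3)² + (-3 − 4)² = 53
  (5 − -3)² + (3 − 4)² = 65
Minimum is attained by (-1, 4), so q lies in its Voronoi cell.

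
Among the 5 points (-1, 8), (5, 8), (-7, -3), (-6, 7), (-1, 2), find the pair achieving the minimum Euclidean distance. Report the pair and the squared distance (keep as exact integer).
Pair = ((-1, 8), (-6, 7)); squared distance = 26

Compute all C(5, 2) = 10 pairwise squared distances (x_i − x_j)² + (y_i − y_j)². The minimum is 26, attained by the pair ((-1, 8), (-6, 7)).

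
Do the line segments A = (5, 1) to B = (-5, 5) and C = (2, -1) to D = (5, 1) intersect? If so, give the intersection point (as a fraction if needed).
Yes; intersection at (5, 1) (t = 0 on AB, s = 1 on CD)

Parametrize AB as A + t(B − A) = (5 + -10 t, 1 + 4 t) and CD as C + s(D − C) = (2 + 3 s, -1 + 2 s). Solve the linear system for (t, s). Determinant = 32 ≠ 0, so a unique intersection of the containing lines exists. Solution: t = 0, s = 1 — both in [0, 1], so the segments cross. Intersection point: (5, 1).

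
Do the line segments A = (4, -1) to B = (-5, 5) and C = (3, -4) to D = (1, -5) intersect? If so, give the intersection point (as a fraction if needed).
No (intersection of containing lines falls outside at least one segment)

Parametrize and solve: t = -5/21, s = -11/7. At least one of these is outside [0, 1], so the segments do not intersect.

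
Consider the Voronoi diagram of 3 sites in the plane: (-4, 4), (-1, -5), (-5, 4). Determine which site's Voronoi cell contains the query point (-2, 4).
Nearest site = (-4, 4)

The Voronoi cell of site s contains exactly those query points closer to s than to any other site. Compute squared distances from q = (-2, 4) to each site:
  (-4 − -2)² + (4 − 4)² = 4
  (-5 − -2)² + (4 − 4)² = 9
  (-1 − -2)² + (-5 − 4)² = 82
Minimum is attained by (-4, 4), so q lies in its Voronoi cell.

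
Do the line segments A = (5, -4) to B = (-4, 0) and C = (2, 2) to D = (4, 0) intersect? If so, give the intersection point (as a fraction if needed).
No (intersection of containing lines falls outside at least one segment)

Parametrize and solve: t = -3/5, s = 21/5. At least one of these is outside [0, 1], so the segments do not intersect.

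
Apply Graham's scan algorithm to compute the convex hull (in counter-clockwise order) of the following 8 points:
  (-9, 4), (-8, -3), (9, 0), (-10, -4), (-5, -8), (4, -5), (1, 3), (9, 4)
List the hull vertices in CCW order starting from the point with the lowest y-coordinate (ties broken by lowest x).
Hull (CCW) = [(-5, -8), (4, -5), (9, 0), (9, 4), (-9, 4), (-10, -4)]

Graham scan procedure:
  1. Find the pivot p₀ = point with lowest y (tie → lowest x): (-5, -8).
  2. Sort the remaining points by polar angle around p₀.
  3. Walk through sorted points, maintaining a stack; pop the top while the last three entries make a non-left turn (cross product ≤ 0).
  4. Final stack is the convex hull in CCW order: (-5, -8), (4, -5), (9, 0), (9, 4), (-9, 4), (-10, -4).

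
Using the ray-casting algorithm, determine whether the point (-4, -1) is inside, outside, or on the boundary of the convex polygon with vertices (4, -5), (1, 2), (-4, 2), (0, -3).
The point (-4, -1) lies strictly outside the polygon

Cast a horizontal ray to the right from the query point and count how many polygon edges it crosses (each edge strictly once or zero times, handled with the usual half-open convention). 
Parity of crossings → even ⇒ outside.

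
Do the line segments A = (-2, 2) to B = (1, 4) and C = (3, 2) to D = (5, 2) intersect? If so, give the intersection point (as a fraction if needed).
No (intersection of containing lines falls outside at least one segment)

Parametrize and solve: t = 0, s = -5/2. At least one of these is outside [0, 1], so the segments do not intersect.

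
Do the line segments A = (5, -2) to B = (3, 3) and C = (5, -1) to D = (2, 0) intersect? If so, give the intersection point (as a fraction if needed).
Yes; intersection at (59/13, -11/13) (t = 3/13 on AB, s = 2/13 on CD)

Parametrize AB as A + t(B − A) = (5 + -2 t, -2 + 5 t) and CD as C + s(D − C) = (5 + -3 s, -1 + 1 s). Solve the linear system for (t, s). Determinant = -13 ≠ 0, so a unique intersection of the containing lines exists. Solution: t = 3/13, s = 2/13 — both in [0, 1], so the segments cross. Intersection point: (59/13, -11/13).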